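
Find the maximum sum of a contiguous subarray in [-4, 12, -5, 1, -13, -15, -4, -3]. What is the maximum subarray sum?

Using Kadane's algorithm on [-4, 12, -5, 1, -13, -15, -4, -3]:

Scanning through the array:
Position 1 (value 12): max_ending_here = 12, max_so_far = 12
Position 2 (value -5): max_ending_here = 7, max_so_far = 12
Position 3 (value 1): max_ending_here = 8, max_so_far = 12
Position 4 (value -13): max_ending_here = -5, max_so_far = 12
Position 5 (value -15): max_ending_here = -15, max_so_far = 12
Position 6 (value -4): max_ending_here = -4, max_so_far = 12
Position 7 (value -3): max_ending_here = -3, max_so_far = 12

Maximum subarray: [12]
Maximum sum: 12

The maximum subarray is [12] with sum 12. This subarray runs from index 1 to index 1.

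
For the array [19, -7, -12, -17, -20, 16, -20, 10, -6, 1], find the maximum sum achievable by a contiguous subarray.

Using Kadane's algorithm on [19, -7, -12, -17, -20, 16, -20, 10, -6, 1]:

Scanning through the array:
Position 1 (value -7): max_ending_here = 12, max_so_far = 19
Position 2 (value -12): max_ending_here = 0, max_so_far = 19
Position 3 (value -17): max_ending_here = -17, max_so_far = 19
Position 4 (value -20): max_ending_here = -20, max_so_far = 19
Position 5 (value 16): max_ending_here = 16, max_so_far = 19
Position 6 (value -20): max_ending_here = -4, max_so_far = 19
Position 7 (value 10): max_ending_here = 10, max_so_far = 19
Position 8 (value -6): max_ending_here = 4, max_so_far = 19
Position 9 (value 1): max_ending_here = 5, max_so_far = 19

Maximum subarray: [19]
Maximum sum: 19

The maximum subarray is [19] with sum 19. This subarray runs from index 0 to index 0.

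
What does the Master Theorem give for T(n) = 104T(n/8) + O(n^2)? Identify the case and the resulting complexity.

Master Theorem for T(n) = 104T(n/8) + O(n^2):

a = 104, b = 8, c = 2
log_b(a) = log_8(104) = 2.2335

Case 1: c = 2 < log_8(104) = 2.2335
T(n) = O(n^(log_8 104))

For T(n) = 104T(n/8) + O(n^2): log_8(104) = 2.2335. This is Case 1 of the Master Theorem (c < log_b(a), work dominated by leaves), giving O(n^(log_8 104)).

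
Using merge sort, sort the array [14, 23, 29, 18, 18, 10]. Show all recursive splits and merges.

Merge sort trace:

Split: [14, 23, 29, 18, 18, 10] -> [14, 23, 29] and [18, 18, 10]
  Split: [14, 23, 29] -> [14] and [23, 29]
    Split: [23, 29] -> [23] and [29]
    Merge: [23] + [29] -> [23, 29]
  Merge: [14] + [23, 29] -> [14, 23, 29]
  Split: [18, 18, 10] -> [18] and [18, 10]
    Split: [18, 10] -> [18] and [10]
    Merge: [18] + [10] -> [10, 18]
  Merge: [18] + [10, 18] -> [10, 18, 18]
Merge: [14, 23, 29] + [10, 18, 18] -> [10, 14, 18, 18, 23, 29]

Final sorted array: [10, 14, 18, 18, 23, 29]

The merge sort proceeds by recursively splitting the array and merging sorted halves.
After all merges, the sorted array is [10, 14, 18, 18, 23, 29].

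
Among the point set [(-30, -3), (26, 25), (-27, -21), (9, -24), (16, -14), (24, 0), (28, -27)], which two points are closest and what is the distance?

Computing all pairwise distances among 7 points:

d((-30, -3), (26, 25)) = 62.6099
d((-30, -3), (-27, -21)) = 18.2483
d((-30, -3), (9, -24)) = 44.2945
d((-30, -3), (16, -14)) = 47.2969
d((-30, -3), (24, 0)) = 54.0833
d((-30, -3), (28, -27)) = 62.7694
d((26, 25), (-27, -21)) = 70.1783
d((26, 25), (9, -24)) = 51.8652
d((26, 25), (16, -14)) = 40.2616
d((26, 25), (24, 0)) = 25.0799
d((26, 25), (28, -27)) = 52.0384
d((-27, -21), (9, -24)) = 36.1248
d((-27, -21), (16, -14)) = 43.566
d((-27, -21), (24, 0)) = 55.1543
d((-27, -21), (28, -27)) = 55.3263
d((9, -24), (16, -14)) = 12.2066 <-- minimum
d((9, -24), (24, 0)) = 28.3019
d((9, -24), (28, -27)) = 19.2354
d((16, -14), (24, 0)) = 16.1245
d((16, -14), (28, -27)) = 17.6918
d((24, 0), (28, -27)) = 27.2947

Closest pair: (9, -24) and (16, -14) with distance 12.2066

The closest pair is (9, -24) and (16, -14) with Euclidean distance 12.2066. For 7 points, brute-force pairwise comparison is shown above. For large n, the divide-and-conquer algorithm (sort by x, recurse on halves, check the dividing strip) achieves O(n log n).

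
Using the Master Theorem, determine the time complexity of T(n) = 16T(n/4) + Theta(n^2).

Master Theorem for T(n) = 16T(n/4) + O(n^2):

a = 16, b = 4, c = 2
log_b(a) = log_4(16) = 2.0000

Case 2: c = 2 = log_4(16) = 2.0000
T(n) = O(n^2 log n) = O(n^2 log n)

For T(n) = 16T(n/4) + O(n^2): log_4(16) = 2.0000. This is Case 2 of the Master Theorem (c = log_b(a), equal work at all levels), giving O(n^2 log n).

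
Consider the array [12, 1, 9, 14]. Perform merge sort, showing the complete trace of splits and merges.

Merge sort trace:

Split: [12, 1, 9, 14] -> [12, 1] and [9, 14]
  Split: [12, 1] -> [12] and [1]
  Merge: [12] + [1] -> [1, 12]
  Split: [9, 14] -> [9] and [14]
  Merge: [9] + [14] -> [9, 14]
Merge: [1, 12] + [9, 14] -> [1, 9, 12, 14]

Final sorted array: [1, 9, 12, 14]

The merge sort proceeds by recursively splitting the array and merging sorted halves.
After all merges, the sorted array is [1, 9, 12, 14].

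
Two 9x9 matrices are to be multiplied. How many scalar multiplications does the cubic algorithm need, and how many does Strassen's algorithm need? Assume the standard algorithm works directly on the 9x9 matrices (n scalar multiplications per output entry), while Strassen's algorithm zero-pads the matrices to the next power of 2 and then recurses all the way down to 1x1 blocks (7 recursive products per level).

Matrix multiplication for 9x9 matrices:

Strassen's algorithm requires power-of-2 dimensions. Pad 9x9 to 16x16 (next power of 2).

Standard algorithm: 9^3 = 729 multiplications
Strassen's algorithm: 7^(log2(16)) = 7^4 = 2401 multiplications
Difference: 729 - 2401 = -1672 (Strassen uses MORE here due to padding overhead — for small or just-over-power-of-2 n, padding can outweigh the per-level savings)

Standard: 729 multiplications (9^3). Strassen: 2401 multiplications (7^4, after padding to 16x16). Strassen reduces 8 recursive multiplications to 7 at each level.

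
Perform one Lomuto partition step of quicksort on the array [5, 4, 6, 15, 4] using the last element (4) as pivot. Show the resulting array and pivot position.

Lomuto partition with pivot = 4:

Initial array: [5, 4, 6, 15, 4]

arr[0]=5 > 4: no swap
arr[1]=4 <= 4: swap with position 0, array becomes [4, 5, 6, 15, 4]
arr[2]=6 > 4: no swap
arr[3]=15 > 4: no swap

Place pivot at position 1: [4, 4, 6, 15, 5]
Pivot position: 1

After partitioning with pivot 4, the array becomes [4, 4, 6, 15, 5]. The pivot is placed at index 1. All elements to the left of the pivot are <= 4, and all elements to the right are > 4.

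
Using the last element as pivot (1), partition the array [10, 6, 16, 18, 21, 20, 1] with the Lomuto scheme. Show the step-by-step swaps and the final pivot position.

Lomuto partition with pivot = 1:

Initial array: [10, 6, 16, 18, 21, 20, 1]

arr[0]=10 > 1: no swap
arr[1]=6 > 1: no swap
arr[2]=16 > 1: no swap
arr[3]=18 > 1: no swap
arr[4]=21 > 1: no swap
arr[5]=20 > 1: no swap

Place pivot at position 0: [1, 6, 16, 18, 21, 20, 10]
Pivot position: 0

After partitioning with pivot 1, the array becomes [1, 6, 16, 18, 21, 20, 10]. The pivot is placed at index 0. All elements to the left of the pivot are <= 1, and all elements to the right are > 1.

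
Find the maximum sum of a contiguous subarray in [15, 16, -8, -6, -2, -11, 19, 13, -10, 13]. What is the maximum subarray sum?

Using Kadane's algorithm on [15, 16, -8, -6, -2, -11, 19, 13, -10, 13]:

Scanning through the array:
Position 1 (value 16): max_ending_here = 31, max_so_far = 31
Position 2 (value -8): max_ending_here = 23, max_so_far = 31
Position 3 (value -6): max_ending_here = 17, max_so_far = 31
Position 4 (value -2): max_ending_here = 15, max_so_far = 31
Position 5 (value -11): max_ending_here = 4, max_so_far = 31
Position 6 (value 19): max_ending_here = 23, max_so_far = 31
Position 7 (value 13): max_ending_here = 36, max_so_far = 36
Position 8 (value -10): max_ending_here = 26, max_so_far = 36
Position 9 (value 13): max_ending_here = 39, max_so_far = 39

Maximum subarray: [15, 16, -8, -6, -2, -11, 19, 13, -10, 13]
Maximum sum: 39

The maximum subarray is [15, 16, -8, -6, -2, -11, 19, 13, -10, 13] with sum 39. This subarray runs from index 0 to index 9.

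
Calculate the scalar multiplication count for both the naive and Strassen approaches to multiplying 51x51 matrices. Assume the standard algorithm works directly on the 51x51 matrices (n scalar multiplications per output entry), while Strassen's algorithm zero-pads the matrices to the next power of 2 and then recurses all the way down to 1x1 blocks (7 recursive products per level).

Matrix multiplication for 51x51 matrices:

Strassen's algorithm requires power-of-2 dimensions. Pad 51x51 to 64x64 (next power of 2).

Standard algorithm: 51^3 = 132651 multiplications
Strassen's algorithm: 7^(log2(64)) = 7^6 = 117649 multiplications
Savings: 132651 - 117649 = 15002 multiplications

Standard: 132651 multiplications (51^3). Strassen: 117649 multiplications (7^6, after padding to 64x64). Strassen reduces 8 recursive multiplications to 7 at each level.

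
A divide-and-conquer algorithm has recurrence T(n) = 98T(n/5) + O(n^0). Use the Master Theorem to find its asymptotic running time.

Master Theorem for T(n) = 98T(n/5) + O(n^0):

a = 98, b = 5, c = 0
log_b(a) = log_5(98) = 2.8488

Case 1: c = 0 < log_5(98) = 2.8488
T(n) = O(n^(log_5 98))

For T(n) = 98T(n/5) + O(n^0): log_5(98) = 2.8488. This is Case 1 of the Master Theorem (c < log_b(a), work dominated by leaves), giving O(n^(log_5 98)).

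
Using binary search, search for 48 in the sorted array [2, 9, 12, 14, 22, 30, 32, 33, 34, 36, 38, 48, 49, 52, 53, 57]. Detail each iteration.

Binary search for 48 in [2, 9, 12, 14, 22, 30, 32, 33, 34, 36, 38, 48, 49, 52, 53, 57]:

lo=0, hi=15, mid=7, arr[mid]=33 -> 33 < 48, search right half
lo=8, hi=15, mid=11, arr[mid]=48 -> Found target at index 11!

Binary search finds 48 at index 11 after 2 comparisons. The search repeatedly halves the search space by comparing with the middle element.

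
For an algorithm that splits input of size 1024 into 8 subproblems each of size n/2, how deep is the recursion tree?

For divide and conquer with division factor 2:

Problem sizes at each level:
Level 0: 1024
Level 1: 512
Level 2: 256
Level 3: 128
Level 4: 64
Level 5: 32
Level 6: 16
Level 7: 8
Level 8: 4
Level 9: 2
Level 10: 1

The root is level 0 and the size-1 base case is level 10 (the tree spans levels 0 through 10, i.e. 11 levels counting the root), so the depth is the number of divisions: log_2(1024) = 10

The recursion tree depth is log_2(1024) = 10. At each level, the problem size is divided by 2, so it takes 10 divisions to reduce to a base case of size 1. The algorithm makes 8 recursive calls at each level.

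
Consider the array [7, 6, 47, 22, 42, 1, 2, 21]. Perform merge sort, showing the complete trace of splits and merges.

Merge sort trace:

Split: [7, 6, 47, 22, 42, 1, 2, 21] -> [7, 6, 47, 22] and [42, 1, 2, 21]
  Split: [7, 6, 47, 22] -> [7, 6] and [47, 22]
    Split: [7, 6] -> [7] and [6]
    Merge: [7] + [6] -> [6, 7]
    Split: [47, 22] -> [47] and [22]
    Merge: [47] + [22] -> [22, 47]
  Merge: [6, 7] + [22, 47] -> [6, 7, 22, 47]
  Split: [42, 1, 2, 21] -> [42, 1] and [2, 21]
    Split: [42, 1] -> [42] and [1]
    Merge: [42] + [1] -> [1, 42]
    Split: [2, 21] -> [2] and [21]
    Merge: [2] + [21] -> [2, 21]
  Merge: [1, 42] + [2, 21] -> [1, 2, 21, 42]
Merge: [6, 7, 22, 47] + [1, 2, 21, 42] -> [1, 2, 6, 7, 21, 22, 42, 47]

Final sorted array: [1, 2, 6, 7, 21, 22, 42, 47]

The merge sort proceeds by recursively splitting the array and merging sorted halves.
After all merges, the sorted array is [1, 2, 6, 7, 21, 22, 42, 47].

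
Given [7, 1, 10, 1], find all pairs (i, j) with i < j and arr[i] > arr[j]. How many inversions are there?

Finding inversions in [7, 1, 10, 1]:

(0, 1): arr[0]=7 > arr[1]=1
(0, 3): arr[0]=7 > arr[3]=1
(2, 3): arr[2]=10 > arr[3]=1

Total inversions: 3

The array has 3 inversion(s): (0,1), (0,3), (2,3). Each pair (i,j) satisfies i < j and arr[i] > arr[j].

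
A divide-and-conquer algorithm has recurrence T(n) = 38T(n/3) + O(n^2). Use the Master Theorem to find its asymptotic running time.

Master Theorem for T(n) = 38T(n/3) + O(n^2):

a = 38, b = 3, c = 2
log_b(a) = log_3(38) = 3.3111

Case 1: c = 2 < log_3(38) = 3.3111
T(n) = O(n^(log_3 38))

For T(n) = 38T(n/3) + O(n^2): log_3(38) = 3.3111. This is Case 1 of the Master Theorem (c < log_b(a), work dominated by leaves), giving O(n^(log_3 38)).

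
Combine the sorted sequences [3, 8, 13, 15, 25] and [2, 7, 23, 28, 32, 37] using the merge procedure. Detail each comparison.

Merging process:

Compare 3 vs 2: take 2 from right. Merged: [2]
Compare 3 vs 7: take 3 from left. Merged: [2, 3]
Compare 8 vs 7: take 7 from right. Merged: [2, 3, 7]
Compare 8 vs 23: take 8 from left. Merged: [2, 3, 7, 8]
Compare 13 vs 23: take 13 from left. Merged: [2, 3, 7, 8, 13]
Compare 15 vs 23: take 15 from left. Merged: [2, 3, 7, 8, 13, 15]
Compare 25 vs 23: take 23 from right. Merged: [2, 3, 7, 8, 13, 15, 23]
Compare 25 vs 28: take 25 from left. Merged: [2, 3, 7, 8, 13, 15, 23, 25]
Append remaining from right: [28, 32, 37]. Merged: [2, 3, 7, 8, 13, 15, 23, 25, 28, 32, 37]

Final merged array: [2, 3, 7, 8, 13, 15, 23, 25, 28, 32, 37]
Total comparisons: 8

The merged array is [2, 3, 7, 8, 13, 15, 23, 25, 28, 32, 37], requiring 8 comparisons. The merge step runs in O(n) time where n is the total number of elements.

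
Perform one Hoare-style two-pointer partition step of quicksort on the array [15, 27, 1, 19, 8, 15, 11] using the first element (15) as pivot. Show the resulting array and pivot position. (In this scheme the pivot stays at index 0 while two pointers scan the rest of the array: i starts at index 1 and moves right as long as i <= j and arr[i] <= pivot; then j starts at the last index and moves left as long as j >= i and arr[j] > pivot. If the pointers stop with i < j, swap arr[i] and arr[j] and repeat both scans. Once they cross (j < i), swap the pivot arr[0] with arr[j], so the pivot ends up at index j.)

Hoare-style two-pointer partition with pivot = 15:

Initial array: [15, 27, 1, 19, 8, 15, 11]

Pointers start at i = 1, j = 6.
i stops at index 1 (arr[1]=27 > 15), j stops at index 6 (arr[6]=11 <= 15): swap arr[1] and arr[6], array becomes [15, 11, 1, 19, 8, 15, 27]
i stops at index 3 (arr[3]=19 > 15), j stops at index 5 (arr[5]=15 <= 15): swap arr[3] and arr[5], array becomes [15, 11, 1, 15, 8, 19, 27]
i ends at 5, j ends at 4: the pointers have crossed (j < i), so scanning stops.

Swap pivot arr[0] with arr[4] to place pivot at position 4: [8, 11, 1, 15, 15, 19, 27]
Pivot position: 4

After partitioning with pivot 15, the array becomes [8, 11, 1, 15, 15, 19, 27]. The pivot is placed at index 4. All elements to the left of the pivot are <= 15, and all elements to the right are > 15.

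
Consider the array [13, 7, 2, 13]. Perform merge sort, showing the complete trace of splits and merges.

Merge sort trace:

Split: [13, 7, 2, 13] -> [13, 7] and [2, 13]
  Split: [13, 7] -> [13] and [7]
  Merge: [13] + [7] -> [7, 13]
  Split: [2, 13] -> [2] and [13]
  Merge: [2] + [13] -> [2, 13]
Merge: [7, 13] + [2, 13] -> [2, 7, 13, 13]

Final sorted array: [2, 7, 13, 13]

The merge sort proceeds by recursively splitting the array and merging sorted halves.
After all merges, the sorted array is [2, 7, 13, 13].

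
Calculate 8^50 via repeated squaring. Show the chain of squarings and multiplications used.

Computing 8^50 by squaring (build up from 8^1; each line after the first costs one multiplication):

8^1 = 8
8^2 = (8^1)^2 = 8^2 = 64
8^3 = 8 * 8^2 = 8 * 64 = 512
8^6 = (8^3)^2 = 512^2 = 262144
8^12 = (8^6)^2 = 262144^2 = 68719476736
8^24 = (8^12)^2 = 68719476736^2 = 4722366482869645213696
8^25 = 8 * 8^24 = 8 * 4722366482869645213696 = 37778931862957161709568
8^50 = (8^25)^2 = 37778931862957161709568^2 = 1427247692705959881058285969449495136382746624

Result: 1427247692705959881058285969449495136382746624
Multiplications needed: 7 (7 lines after 8^1)

8^50 = 1427247692705959881058285969449495136382746624. Using exponentiation by squaring, this requires 7 multiplications. The key idea: if the exponent is even, square the half-power; if odd, multiply by the base once.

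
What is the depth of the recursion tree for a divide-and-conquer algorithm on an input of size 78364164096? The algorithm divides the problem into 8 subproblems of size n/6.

For divide and conquer with division factor 6:

Problem sizes at each level:
Level 0: 78364164096
Level 1: 13060694016
Level 2: 2176782336
Level 3: 362797056
Level 4: 60466176
Level 5: 10077696
Level 6: 1679616
Level 7: 279936
Level 8: 46656
Level 9: 7776
Level 10: 1296
Level 11: 216
Level 12: 36
Level 13: 6
Level 14: 1

The root is level 0 and the size-1 base case is level 14 (the tree spans levels 0 through 14, i.e. 15 levels counting the root), so the depth is the number of divisions: log_6(78364164096) = 14

The recursion tree depth is log_6(78364164096) = 14. At each level, the problem size is divided by 6, so it takes 14 divisions to reduce to a base case of size 1. The algorithm makes 8 recursive calls at each level.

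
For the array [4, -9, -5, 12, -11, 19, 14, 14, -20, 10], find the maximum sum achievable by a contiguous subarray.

Using Kadane's algorithm on [4, -9, -5, 12, -11, 19, 14, 14, -20, 10]:

Scanning through the array:
Position 1 (value -9): max_ending_here = -5, max_so_far = 4
Position 2 (value -5): max_ending_here = -5, max_so_far = 4
Position 3 (value 12): max_ending_here = 12, max_so_far = 12
Position 4 (value -11): max_ending_here = 1, max_so_far = 12
Position 5 (value 19): max_ending_here = 20, max_so_far = 20
Position 6 (value 14): max_ending_here = 34, max_so_far = 34
Position 7 (value 14): max_ending_here = 48, max_so_far = 48
Position 8 (value -20): max_ending_here = 28, max_so_far = 48
Position 9 (value 10): max_ending_here = 38, max_so_far = 48

Maximum subarray: [12, -11, 19, 14, 14]
Maximum sum: 48

The maximum subarray is [12, -11, 19, 14, 14] with sum 48. This subarray runs from index 3 to index 7.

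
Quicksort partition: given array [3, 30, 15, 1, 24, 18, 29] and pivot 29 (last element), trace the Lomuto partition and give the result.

Lomuto partition with pivot = 29:

Initial array: [3, 30, 15, 1, 24, 18, 29]

arr[0]=3 <= 29: swap with position 0, array becomes [3, 30, 15, 1, 24, 18, 29]
arr[1]=30 > 29: no swap
arr[2]=15 <= 29: swap with position 1, array becomes [3, 15, 30, 1, 24, 18, 29]
arr[3]=1 <= 29: swap with position 2, array becomes [3, 15, 1, 30, 24, 18, 29]
arr[4]=24 <= 29: swap with position 3, array becomes [3, 15, 1, 24, 30, 18, 29]
arr[5]=18 <= 29: swap with position 4, array becomes [3, 15, 1, 24, 18, 30, 29]

Place pivot at position 5: [3, 15, 1, 24, 18, 29, 30]
Pivot position: 5

After partitioning with pivot 29, the array becomes [3, 15, 1, 24, 18, 29, 30]. The pivot is placed at index 5. All elements to the left of the pivot are <= 29, and all elements to the right are > 29.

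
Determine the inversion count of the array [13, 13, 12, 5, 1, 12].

Finding inversions in [13, 13, 12, 5, 1, 12]:

(0, 2): arr[0]=13 > arr[2]=12
(0, 3): arr[0]=13 > arr[3]=5
(0, 4): arr[0]=13 > arr[4]=1
(0, 5): arr[0]=13 > arr[5]=12
(1, 2): arr[1]=13 > arr[2]=12
(1, 3): arr[1]=13 > arr[3]=5
(1, 4): arr[1]=13 > arr[4]=1
(1, 5): arr[1]=13 > arr[5]=12
(2, 3): arr[2]=12 > arr[3]=5
(2, 4): arr[2]=12 > arr[4]=1
(3, 4): arr[3]=5 > arr[4]=1

Total inversions: 11

The array has 11 inversion(s): (0,2), (0,3), (0,4), (0,5), (1,2), (1,3), (1,4), (1,5), (2,3), (2,4), (3,4). Each pair (i,j) satisfies i < j and arr[i] > arr[j].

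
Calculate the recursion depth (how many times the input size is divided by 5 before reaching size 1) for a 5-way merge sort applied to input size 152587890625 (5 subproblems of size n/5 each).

For divide and conquer with division factor 5:

Problem sizes at each level:
Level 0: 152587890625
Level 1: 30517578125
Level 2: 6103515625
Level 3: 1220703125
Level 4: 244140625
Level 5: 48828125
Level 6: 9765625
Level 7: 1953125
Level 8: 390625
Level 9: 78125
Level 10: 15625
Level 11: 3125
Level 12: 625
Level 13: 125
Level 14: 25
Level 15: 5
Level 16: 1

The root is level 0 and the size-1 base case is level 16 (the tree spans levels 0 through 16, i.e. 17 levels counting the root), so the depth is the number of divisions: log_5(152587890625) = 16

The recursion tree depth is log_5(152587890625) = 16. At each level, the problem size is divided by 5, so it takes 16 divisions to reduce to a base case of size 1. The algorithm makes 5 recursive calls at each level.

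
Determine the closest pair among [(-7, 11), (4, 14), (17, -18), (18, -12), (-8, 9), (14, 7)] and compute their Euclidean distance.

Computing all pairwise distances among 6 points:

d((-7, 11), (4, 14)) = 11.4018
d((-7, 11), (17, -18)) = 37.6431
d((-7, 11), (18, -12)) = 33.9706
d((-7, 11), (-8, 9)) = 2.2361 <-- minimum
d((-7, 11), (14, 7)) = 21.3776
d((4, 14), (17, -18)) = 34.5398
d((4, 14), (18, -12)) = 29.5296
d((4, 14), (-8, 9)) = 13.0
d((4, 14), (14, 7)) = 12.2066
d((17, -18), (18, -12)) = 6.0828
d((17, -18), (-8, 9)) = 36.7967
d((17, -18), (14, 7)) = 25.1794
d((18, -12), (-8, 9)) = 33.4215
d((18, -12), (14, 7)) = 19.4165
d((-8, 9), (14, 7)) = 22.0907

Closest pair: (-7, 11) and (-8, 9) with distance 2.2361

The closest pair is (-7, 11) and (-8, 9) with Euclidean distance 2.2361. For 6 points, brute-force pairwise comparison is shown above. For large n, the divide-and-conquer algorithm (sort by x, recurse on halves, check the dividing strip) achieves O(n log n).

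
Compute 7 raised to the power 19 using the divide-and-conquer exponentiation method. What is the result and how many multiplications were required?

Computing 7^19 by squaring (build up from 7^1; each line after the first costs one multiplication):

7^1 = 7
7^2 = (7^1)^2 = 7^2 = 49
7^4 = (7^2)^2 = 49^2 = 2401
7^8 = (7^4)^2 = 2401^2 = 5764801
7^9 = 7 * 7^8 = 7 * 5764801 = 40353607
7^18 = (7^9)^2 = 40353607^2 = 1628413597910449
7^19 = 7 * 7^18 = 7 * 1628413597910449 = 11398895185373143

Result: 11398895185373143
Multiplications needed: 6 (6 lines after 7^1)

7^19 = 11398895185373143. Using exponentiation by squaring, this requires 6 multiplications. The key idea: if the exponent is even, square the half-power; if odd, multiply by the base once.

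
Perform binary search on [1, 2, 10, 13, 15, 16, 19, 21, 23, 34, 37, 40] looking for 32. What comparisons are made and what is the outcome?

Binary search for 32 in [1, 2, 10, 13, 15, 16, 19, 21, 23, 34, 37, 40]:

lo=0, hi=11, mid=5, arr[mid]=16 -> 16 < 32, search right half
lo=6, hi=11, mid=8, arr[mid]=23 -> 23 < 32, search right half
lo=9, hi=11, mid=10, arr[mid]=37 -> 37 > 32, search left half
lo=9, hi=9, mid=9, arr[mid]=34 -> 34 > 32, search left half
lo=9 > hi=8, target 32 not found

Binary search determines that 32 is not in the array after 4 comparisons. The search space was exhausted without finding the target.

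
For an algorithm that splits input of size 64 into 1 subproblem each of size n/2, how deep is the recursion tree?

For divide and conquer with division factor 2:

Problem sizes at each level:
Level 0: 64
Level 1: 32
Level 2: 16
Level 3: 8
Level 4: 4
Level 5: 2
Level 6: 1

The root is level 0 and the size-1 base case is level 6 (the tree spans levels 0 through 6, i.e. 7 levels counting the root), so the depth is the number of divisions: log_2(64) = 6

The recursion tree depth is log_2(64) = 6. At each level, the problem size is divided by 2, so it takes 6 divisions to reduce to a base case of size 1. The algorithm makes 1 recursive call at each level.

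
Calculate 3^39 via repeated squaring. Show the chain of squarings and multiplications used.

Computing 3^39 by squaring (build up from 3^1; each line after the first costs one multiplication):

3^1 = 3
3^2 = (3^1)^2 = 3^2 = 9
3^4 = (3^2)^2 = 9^2 = 81
3^8 = (3^4)^2 = 81^2 = 6561
3^9 = 3 * 3^8 = 3 * 6561 = 19683
3^18 = (3^9)^2 = 19683^2 = 387420489
3^19 = 3 * 3^18 = 3 * 387420489 = 1162261467
3^38 = (3^19)^2 = 1162261467^2 = 1350851717672992089
3^39 = 3 * 3^38 = 3 * 1350851717672992089 = 4052555153018976267

Result: 4052555153018976267
Multiplications needed: 8 (8 lines after 3^1)

3^39 = 4052555153018976267. Using exponentiation by squaring, this requires 8 multiplications. The key idea: if the exponent is even, square the half-power; if odd, multiply by the base once.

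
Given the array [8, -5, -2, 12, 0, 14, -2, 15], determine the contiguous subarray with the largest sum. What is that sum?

Using Kadane's algorithm on [8, -5, -2, 12, 0, 14, -2, 15]:

Scanning through the array:
Position 1 (value -5): max_ending_here = 3, max_so_far = 8
Position 2 (value -2): max_ending_here = 1, max_so_far = 8
Position 3 (value 12): max_ending_here = 13, max_so_far = 13
Position 4 (value 0): max_ending_here = 13, max_so_far = 13
Position 5 (value 14): max_ending_here = 27, max_so_far = 27
Position 6 (value -2): max_ending_here = 25, max_so_far = 27
Position 7 (value 15): max_ending_here = 40, max_so_far = 40

Maximum subarray: [8, -5, -2, 12, 0, 14, -2, 15]
Maximum sum: 40

The maximum subarray is [8, -5, -2, 12, 0, 14, -2, 15] with sum 40. This subarray runs from index 0 to index 7.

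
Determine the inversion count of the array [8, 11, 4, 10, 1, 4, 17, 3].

Finding inversions in [8, 11, 4, 10, 1, 4, 17, 3]:

(0, 2): arr[0]=8 > arr[2]=4
(0, 4): arr[0]=8 > arr[4]=1
(0, 5): arr[0]=8 > arr[5]=4
(0, 7): arr[0]=8 > arr[7]=3
(1, 2): arr[1]=11 > arr[2]=4
(1, 3): arr[1]=11 > arr[3]=10
(1, 4): arr[1]=11 > arr[4]=1
(1, 5): arr[1]=11 > arr[5]=4
(1, 7): arr[1]=11 > arr[7]=3
(2, 4): arr[2]=4 > arr[4]=1
(2, 7): arr[2]=4 > arr[7]=3
(3, 4): arr[3]=10 > arr[4]=1
(3, 5): arr[3]=10 > arr[5]=4
(3, 7): arr[3]=10 > arr[7]=3
(5, 7): arr[5]=4 > arr[7]=3
(6, 7): arr[6]=17 > arr[7]=3

Total inversions: 16

The array has 16 inversion(s): (0,2), (0,4), (0,5), (0,7), (1,2), (1,3), (1,4), (1,5), (1,7), (2,4), (2,7), (3,4), (3,5), (3,7), (5,7), (6,7). Each pair (i,j) satisfies i < j and arr[i] > arr[j].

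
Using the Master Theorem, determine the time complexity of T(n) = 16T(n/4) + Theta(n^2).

Master Theorem for T(n) = 16T(n/4) + O(n^2):

a = 16, b = 4, c = 2
log_b(a) = log_4(16) = 2.0000

Case 2: c = 2 = log_4(16) = 2.0000
T(n) = O(n^2 log n) = O(n^2 log n)

For T(n) = 16T(n/4) + O(n^2): log_4(16) = 2.0000. This is Case 2 of the Master Theorem (c = log_b(a), equal work at all levels), giving O(n^2 log n).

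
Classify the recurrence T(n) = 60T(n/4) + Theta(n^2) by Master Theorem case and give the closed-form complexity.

Master Theorem for T(n) = 60T(n/4) + O(n^2):

a = 60, b = 4, c = 2
log_b(a) = log_4(60) = 2.9534

Case 1: c = 2 < log_4(60) = 2.9534
T(n) = O(n^(log_4 60))

For T(n) = 60T(n/4) + O(n^2): log_4(60) = 2.9534. This is Case 1 of the Master Theorem (c < log_b(a), work dominated by leaves), giving O(n^(log_4 60)).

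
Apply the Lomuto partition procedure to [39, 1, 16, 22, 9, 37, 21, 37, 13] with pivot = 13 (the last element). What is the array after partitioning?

Lomuto partition with pivot = 13:

Initial array: [39, 1, 16, 22, 9, 37, 21, 37, 13]

arr[0]=39 > 13: no swap
arr[1]=1 <= 13: swap with position 0, array becomes [1, 39, 16, 22, 9, 37, 21, 37, 13]
arr[2]=16 > 13: no swap
arr[3]=22 > 13: no swap
arr[4]=9 <= 13: swap with position 1, array becomes [1, 9, 16, 22, 39, 37, 21, 37, 13]
arr[5]=37 > 13: no swap
arr[6]=21 > 13: no swap
arr[7]=37 > 13: no swap

Place pivot at position 2: [1, 9, 13, 22, 39, 37, 21, 37, 16]
Pivot position: 2

After partitioning with pivot 13, the array becomes [1, 9, 13, 22, 39, 37, 21, 37, 16]. The pivot is placed at index 2. All elements to the left of the pivot are <= 13, and all elements to the right are > 13.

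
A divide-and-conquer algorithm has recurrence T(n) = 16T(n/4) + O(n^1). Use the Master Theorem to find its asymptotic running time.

Master Theorem for T(n) = 16T(n/4) + O(n^1):

a = 16, b = 4, c = 1
log_b(a) = log_4(16) = 2.0000

Case 1: c = 1 < log_4(16) = 2.0000
T(n) = O(n^(log_4 16)) = O(n^2)

For T(n) = 16T(n/4) + O(n^1): log_4(16) = 2.0000. This is Case 1 of the Master Theorem (c < log_b(a), work dominated by leaves), giving O(n^2).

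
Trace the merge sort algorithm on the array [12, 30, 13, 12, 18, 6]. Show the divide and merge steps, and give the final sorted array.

Merge sort trace:

Split: [12, 30, 13, 12, 18, 6] -> [12, 30, 13] and [12, 18, 6]
  Split: [12, 30, 13] -> [12] and [30, 13]
    Split: [30, 13] -> [30] and [13]
    Merge: [30] + [13] -> [13, 30]
  Merge: [12] + [13, 30] -> [12, 13, 30]
  Split: [12, 18, 6] -> [12] and [18, 6]
    Split: [18, 6] -> [18] and [6]
    Merge: [18] + [6] -> [6, 18]
  Merge: [12] + [6, 18] -> [6, 12, 18]
Merge: [12, 13, 30] + [6, 12, 18] -> [6, 12, 12, 13, 18, 30]

Final sorted array: [6, 12, 12, 13, 18, 30]

The merge sort proceeds by recursively splitting the array and merging sorted halves.
After all merges, the sorted array is [6, 12, 12, 13, 18, 30].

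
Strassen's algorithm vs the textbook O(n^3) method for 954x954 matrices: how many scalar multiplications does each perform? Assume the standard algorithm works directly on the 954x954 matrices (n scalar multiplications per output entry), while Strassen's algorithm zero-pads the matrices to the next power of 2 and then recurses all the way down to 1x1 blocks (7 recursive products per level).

Matrix multiplication for 954x954 matrices:

Strassen's algorithm requires power-of-2 dimensions. Pad 954x954 to 1024x1024 (next power of 2).

Standard algorithm: 954^3 = 868250664 multiplications
Strassen's algorithm: 7^(log2(1024)) = 7^10 = 282475249 multiplications
Savings: 868250664 - 282475249 = 585775415 multiplications

Standard: 868250664 multiplications (954^3). Strassen: 282475249 multiplications (7^10, after padding to 1024x1024). Strassen reduces 8 recursive multiplications to 7 at each level.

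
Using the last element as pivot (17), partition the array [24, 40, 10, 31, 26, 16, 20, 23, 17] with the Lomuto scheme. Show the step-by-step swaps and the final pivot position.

Lomuto partition with pivot = 17:

Initial array: [24, 40, 10, 31, 26, 16, 20, 23, 17]

arr[0]=24 > 17: no swap
arr[1]=40 > 17: no swap
arr[2]=10 <= 17: swap with position 0, array becomes [10, 40, 24, 31, 26, 16, 20, 23, 17]
arr[3]=31 > 17: no swap
arr[4]=26 > 17: no swap
arr[5]=16 <= 17: swap with position 1, array becomes [10, 16, 24, 31, 26, 40, 20, 23, 17]
arr[6]=20 > 17: no swap
arr[7]=23 > 17: no swap

Place pivot at position 2: [10, 16, 17, 31, 26, 40, 20, 23, 24]
Pivot position: 2

After partitioning with pivot 17, the array becomes [10, 16, 17, 31, 26, 40, 20, 23, 24]. The pivot is placed at index 2. All elements to the left of the pivot are <= 17, and all elements to the right are > 17.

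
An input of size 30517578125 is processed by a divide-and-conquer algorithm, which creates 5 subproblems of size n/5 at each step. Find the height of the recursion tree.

For divide and conquer with division factor 5:

Problem sizes at each level:
Level 0: 30517578125
Level 1: 6103515625
Level 2: 1220703125
Level 3: 244140625
Level 4: 48828125
Level 5: 9765625
Level 6: 1953125
Level 7: 390625
Level 8: 78125
Level 9: 15625
Level 10: 3125
Level 11: 625
Level 12: 125
Level 13: 25
Level 14: 5
Level 15: 1

The root is level 0 and the size-1 base case is level 15 (the tree spans levels 0 through 15, i.e. 16 levels counting the root), so the depth is the number of divisions: log_5(30517578125) = 15

The recursion tree depth is log_5(30517578125) = 15. At each level, the problem size is divided by 5, so it takes 15 divisions to reduce to a base case of size 1. The algorithm makes 5 recursive calls at each level.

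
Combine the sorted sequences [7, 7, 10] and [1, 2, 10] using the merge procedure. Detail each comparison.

Merging process:

Compare 7 vs 1: take 1 from right. Merged: [1]
Compare 7 vs 2: take 2 from right. Merged: [1, 2]
Compare 7 vs 10: take 7 from left. Merged: [1, 2, 7]
Compare 7 vs 10: take 7 from left. Merged: [1, 2, 7, 7]
Compare 10 vs 10: take 10 from left. Merged: [1, 2, 7, 7, 10]
Append remaining from right: [10]. Merged: [1, 2, 7, 7, 10, 10]

Final merged array: [1, 2, 7, 7, 10, 10]
Total comparisons: 5

The merged array is [1, 2, 7, 7, 10, 10], requiring 5 comparisons. The merge step runs in O(n) time where n is the total number of elements.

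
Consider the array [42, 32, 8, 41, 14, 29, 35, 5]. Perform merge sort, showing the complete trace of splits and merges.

Merge sort trace:

Split: [42, 32, 8, 41, 14, 29, 35, 5] -> [42, 32, 8, 41] and [14, 29, 35, 5]
  Split: [42, 32, 8, 41] -> [42, 32] and [8, 41]
    Split: [42, 32] -> [42] and [32]
    Merge: [42] + [32] -> [32, 42]
    Split: [8, 41] -> [8] and [41]
    Merge: [8] + [41] -> [8, 41]
  Merge: [32, 42] + [8, 41] -> [8, 32, 41, 42]
  Split: [14, 29, 35, 5] -> [14, 29] and [35, 5]
    Split: [14, 29] -> [14] and [29]
    Merge: [14] + [29] -> [14, 29]
    Split: [35, 5] -> [35] and [5]
    Merge: [35] + [5] -> [5, 35]
  Merge: [14, 29] + [5, 35] -> [5, 14, 29, 35]
Merge: [8, 32, 41, 42] + [5, 14, 29, 35] -> [5, 8, 14, 29, 32, 35, 41, 42]

Final sorted array: [5, 8, 14, 29, 32, 35, 41, 42]

The merge sort proceeds by recursively splitting the array and merging sorted halves.
After all merges, the sorted array is [5, 8, 14, 29, 32, 35, 41, 42].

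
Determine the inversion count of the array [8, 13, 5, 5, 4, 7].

Finding inversions in [8, 13, 5, 5, 4, 7]:

(0, 2): arr[0]=8 > arr[2]=5
(0, 3): arr[0]=8 > arr[3]=5
(0, 4): arr[0]=8 > arr[4]=4
(0, 5): arr[0]=8 > arr[5]=7
(1, 2): arr[1]=13 > arr[2]=5
(1, 3): arr[1]=13 > arr[3]=5
(1, 4): arr[1]=13 > arr[4]=4
(1, 5): arr[1]=13 > arr[5]=7
(2, 4): arr[2]=5 > arr[4]=4
(3, 4): arr[3]=5 > arr[4]=4

Total inversions: 10

The array has 10 inversion(s): (0,2), (0,3), (0,4), (0,5), (1,2), (1,3), (1,4), (1,5), (2,4), (3,4). Each pair (i,j) satisfies i < j and arr[i] > arr[j].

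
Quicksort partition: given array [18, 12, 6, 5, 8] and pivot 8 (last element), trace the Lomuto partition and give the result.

Lomuto partition with pivot = 8:

Initial array: [18, 12, 6, 5, 8]

arr[0]=18 > 8: no swap
arr[1]=12 > 8: no swap
arr[2]=6 <= 8: swap with position 0, array becomes [6, 12, 18, 5, 8]
arr[3]=5 <= 8: swap with position 1, array becomes [6, 5, 18, 12, 8]

Place pivot at position 2: [6, 5, 8, 12, 18]
Pivot position: 2

After partitioning with pivot 8, the array becomes [6, 5, 8, 12, 18]. The pivot is placed at index 2. All elements to the left of the pivot are <= 8, and all elements to the right are > 8.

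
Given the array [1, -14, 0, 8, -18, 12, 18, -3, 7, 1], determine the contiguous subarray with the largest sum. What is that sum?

Using Kadane's algorithm on [1, -14, 0, 8, -18, 12, 18, -3, 7, 1]:

Scanning through the array:
Position 1 (value -14): max_ending_here = -13, max_so_far = 1
Position 2 (value 0): max_ending_here = 0, max_so_far = 1
Position 3 (value 8): max_ending_here = 8, max_so_far = 8
Position 4 (value -18): max_ending_here = -10, max_so_far = 8
Position 5 (value 12): max_ending_here = 12, max_so_far = 12
Position 6 (value 18): max_ending_here = 30, max_so_far = 30
Position 7 (value -3): max_ending_here = 27, max_so_far = 30
Position 8 (value 7): max_ending_here = 34, max_so_far = 34
Position 9 (value 1): max_ending_here = 35, max_so_far = 35

Maximum subarray: [12, 18, -3, 7, 1]
Maximum sum: 35

The maximum subarray is [12, 18, -3, 7, 1] with sum 35. This subarray runs from index 5 to index 9.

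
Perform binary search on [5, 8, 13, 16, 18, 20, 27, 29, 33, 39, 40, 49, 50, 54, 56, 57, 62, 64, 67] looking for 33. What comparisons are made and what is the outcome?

Binary search for 33 in [5, 8, 13, 16, 18, 20, 27, 29, 33, 39, 40, 49, 50, 54, 56, 57, 62, 64, 67]:

lo=0, hi=18, mid=9, arr[mid]=39 -> 39 > 33, search left half
lo=0, hi=8, mid=4, arr[mid]=18 -> 18 < 33, search right half
lo=5, hi=8, mid=6, arr[mid]=27 -> 27 < 33, search right half
lo=7, hi=8, mid=7, arr[mid]=29 -> 29 < 33, search right half
lo=8, hi=8, mid=8, arr[mid]=33 -> Found target at index 8!

Binary search finds 33 at index 8 after 5 comparisons. The search repeatedly halves the search space by comparing with the middle element.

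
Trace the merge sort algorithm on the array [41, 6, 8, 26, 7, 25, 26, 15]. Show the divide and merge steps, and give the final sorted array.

Merge sort trace:

Split: [41, 6, 8, 26, 7, 25, 26, 15] -> [41, 6, 8, 26] and [7, 25, 26, 15]
  Split: [41, 6, 8, 26] -> [41, 6] and [8, 26]
    Split: [41, 6] -> [41] and [6]
    Merge: [41] + [6] -> [6, 41]
    Split: [8, 26] -> [8] and [26]
    Merge: [8] + [26] -> [8, 26]
  Merge: [6, 41] + [8, 26] -> [6, 8, 26, 41]
  Split: [7, 25, 26, 15] -> [7, 25] and [26, 15]
    Split: [7, 25] -> [7] and [25]
    Merge: [7] + [25] -> [7, 25]
    Split: [26, 15] -> [26] and [15]
    Merge: [26] + [15] -> [15, 26]
  Merge: [7, 25] + [15, 26] -> [7, 15, 25, 26]
Merge: [6, 8, 26, 41] + [7, 15, 25, 26] -> [6, 7, 8, 15, 25, 26, 26, 41]

Final sorted array: [6, 7, 8, 15, 25, 26, 26, 41]

The merge sort proceeds by recursively splitting the array and merging sorted halves.
After all merges, the sorted array is [6, 7, 8, 15, 25, 26, 26, 41].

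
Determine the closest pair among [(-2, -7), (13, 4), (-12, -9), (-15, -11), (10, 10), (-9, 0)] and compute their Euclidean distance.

Computing all pairwise distances among 6 points:

d((-2, -7), (13, 4)) = 18.6011
d((-2, -7), (-12, -9)) = 10.198
d((-2, -7), (-15, -11)) = 13.6015
d((-2, -7), (10, 10)) = 20.8087
d((-2, -7), (-9, 0)) = 9.8995
d((13, 4), (-12, -9)) = 28.178
d((13, 4), (-15, -11)) = 31.7648
d((13, 4), (10, 10)) = 6.7082
d((13, 4), (-9, 0)) = 22.3607
d((-12, -9), (-15, -11)) = 3.6056 <-- minimum
d((-12, -9), (10, 10)) = 29.0689
d((-12, -9), (-9, 0)) = 9.4868
d((-15, -11), (10, 10)) = 32.6497
d((-15, -11), (-9, 0)) = 12.53
d((10, 10), (-9, 0)) = 21.4709

Closest pair: (-12, -9) and (-15, -11) with distance 3.6056

The closest pair is (-12, -9) and (-15, -11) with Euclidean distance 3.6056. For 6 points, brute-force pairwise comparison is shown above. For large n, the divide-and-conquer algorithm (sort by x, recurse on halves, check the dividing strip) achieves O(n log n).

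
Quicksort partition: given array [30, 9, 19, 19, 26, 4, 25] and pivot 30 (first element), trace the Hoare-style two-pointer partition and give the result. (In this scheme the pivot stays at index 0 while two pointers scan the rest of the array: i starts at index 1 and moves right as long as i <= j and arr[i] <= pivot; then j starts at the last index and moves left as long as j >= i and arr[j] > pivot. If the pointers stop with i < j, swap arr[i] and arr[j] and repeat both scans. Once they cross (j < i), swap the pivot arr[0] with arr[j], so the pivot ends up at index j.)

Hoare-style two-pointer partition with pivot = 30:

Initial array: [30, 9, 19, 19, 26, 4, 25]

Pointers start at i = 1, j = 6.
i ends at 7, j ends at 6: the pointers have crossed (j < i), so scanning stops.

Swap pivot arr[0] with arr[6] to place pivot at position 6: [25, 9, 19, 19, 26, 4, 30]
Pivot position: 6

After partitioning with pivot 30, the array becomes [25, 9, 19, 19, 26, 4, 30]. The pivot is placed at index 6. All elements to the left of the pivot are <= 30, and all elements to the right are > 30.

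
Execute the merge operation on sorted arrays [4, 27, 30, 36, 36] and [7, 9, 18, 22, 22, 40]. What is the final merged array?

Merging process:

Compare 4 vs 7: take 4 from left. Merged: [4]
Compare 27 vs 7: take 7 from right. Merged: [4, 7]
Compare 27 vs 9: take 9 from right. Merged: [4, 7, 9]
Compare 27 vs 18: take 18 from right. Merged: [4, 7, 9, 18]
Compare 27 vs 22: take 22 from right. Merged: [4, 7, 9, 18, 22]
Compare 27 vs 22: take 22 from right. Merged: [4, 7, 9, 18, 22, 22]
Compare 27 vs 40: take 27 from left. Merged: [4, 7, 9, 18, 22, 22, 27]
Compare 30 vs 40: take 30 from left. Merged: [4, 7, 9, 18, 22, 22, 27, 30]
Compare 36 vs 40: take 36 from left. Merged: [4, 7, 9, 18, 22, 22, 27, 30, 36]
Compare 36 vs 40: take 36 from left. Merged: [4, 7, 9, 18, 22, 22, 27, 30, 36, 36]
Append remaining from right: [40]. Merged: [4, 7, 9, 18, 22, 22, 27, 30, 36, 36, 40]

Final merged array: [4, 7, 9, 18, 22, 22, 27, 30, 36, 36, 40]
Total comparisons: 10

The merged array is [4, 7, 9, 18, 22, 22, 27, 30, 36, 36, 40], requiring 10 comparisons. The merge step runs in O(n) time where n is the total number of elements.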